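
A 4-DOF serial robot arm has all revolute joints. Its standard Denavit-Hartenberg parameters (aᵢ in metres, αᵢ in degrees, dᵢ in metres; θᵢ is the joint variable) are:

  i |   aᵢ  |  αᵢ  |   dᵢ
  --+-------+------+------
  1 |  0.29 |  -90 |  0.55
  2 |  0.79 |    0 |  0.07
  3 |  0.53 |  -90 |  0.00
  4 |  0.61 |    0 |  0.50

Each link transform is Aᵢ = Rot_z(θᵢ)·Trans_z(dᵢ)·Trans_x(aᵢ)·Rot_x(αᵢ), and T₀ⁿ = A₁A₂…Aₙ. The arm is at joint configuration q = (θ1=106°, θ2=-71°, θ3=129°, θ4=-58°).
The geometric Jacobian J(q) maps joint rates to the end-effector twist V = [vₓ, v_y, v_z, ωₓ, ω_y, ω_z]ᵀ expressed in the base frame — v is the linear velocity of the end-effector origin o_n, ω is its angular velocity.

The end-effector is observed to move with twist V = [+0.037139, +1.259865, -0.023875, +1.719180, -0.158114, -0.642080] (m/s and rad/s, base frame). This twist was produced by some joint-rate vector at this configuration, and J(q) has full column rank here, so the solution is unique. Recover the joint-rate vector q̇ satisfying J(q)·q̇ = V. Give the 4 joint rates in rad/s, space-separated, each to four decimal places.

o_n = [-0.7231, 0.3912, 0.3084]
J₁: ẑ×o_n = [-0.3912, -0.7231, 0.0000], ω = ẑ
J2: z=[-0.9613, -0.2756, 0.0000] o=[-0.0799, 0.2788, 0.5500] → [0.0666, -0.2322, -0.2853, -0.9613, -0.2756, 0.0000]
J3: z=[-0.9613, -0.2756, 0.0000] o=[-0.2181, 0.5067, 1.2970] → [0.2725, -0.9503, -0.0281, -0.9613, -0.2756, 0.0000]
J4: z=[0.2338, -0.8152, -0.5299] o=[-0.2955, 0.7767, 0.8475] → [0.2352, 0.3526, -0.4387, 0.2338, -0.8152, -0.5299]
q̇ = J⁺·V = [-0.2510, -0.9900, -0.6190, 0.7380]

-0.2510 -0.9900 -0.6190 0.7380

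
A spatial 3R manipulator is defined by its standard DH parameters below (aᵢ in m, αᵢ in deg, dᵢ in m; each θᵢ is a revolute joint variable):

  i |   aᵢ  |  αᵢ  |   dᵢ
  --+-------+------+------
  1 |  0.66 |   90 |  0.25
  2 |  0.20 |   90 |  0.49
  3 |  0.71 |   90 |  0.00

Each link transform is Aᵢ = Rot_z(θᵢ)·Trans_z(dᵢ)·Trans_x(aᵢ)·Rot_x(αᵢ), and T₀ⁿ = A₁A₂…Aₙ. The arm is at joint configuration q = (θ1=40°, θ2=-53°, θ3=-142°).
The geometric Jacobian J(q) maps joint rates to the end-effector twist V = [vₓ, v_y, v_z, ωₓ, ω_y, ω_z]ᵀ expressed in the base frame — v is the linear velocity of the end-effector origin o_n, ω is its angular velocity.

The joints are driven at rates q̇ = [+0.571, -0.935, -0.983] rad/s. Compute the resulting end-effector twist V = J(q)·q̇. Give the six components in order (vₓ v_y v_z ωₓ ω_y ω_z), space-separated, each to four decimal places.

o_n = [0.3739, 0.2447, 0.5371]
J₁: ẑ×o_n = [-0.2447, 0.3739, 0.0000], ω = ẑ
J2: z=[0.6428, -0.7660, 0.0000] o=[0.5056, 0.4242, 0.2500] → [-0.2199, -0.1845, -0.2163, 0.6428, -0.7660, 0.0000]
J3: z=[-0.6118, -0.5134, -0.6018] o=[0.9128, 0.1262, 0.0903] → [-0.1581, 0.5977, -0.3491, -0.6118, -0.5134, -0.6018]
V = J·q̇ = [0.2214, -0.2015, 0.5454, 0.0004, 1.2209, 1.1626]

0.2214 -0.2015 0.5454 0.0004 1.2209 1.1626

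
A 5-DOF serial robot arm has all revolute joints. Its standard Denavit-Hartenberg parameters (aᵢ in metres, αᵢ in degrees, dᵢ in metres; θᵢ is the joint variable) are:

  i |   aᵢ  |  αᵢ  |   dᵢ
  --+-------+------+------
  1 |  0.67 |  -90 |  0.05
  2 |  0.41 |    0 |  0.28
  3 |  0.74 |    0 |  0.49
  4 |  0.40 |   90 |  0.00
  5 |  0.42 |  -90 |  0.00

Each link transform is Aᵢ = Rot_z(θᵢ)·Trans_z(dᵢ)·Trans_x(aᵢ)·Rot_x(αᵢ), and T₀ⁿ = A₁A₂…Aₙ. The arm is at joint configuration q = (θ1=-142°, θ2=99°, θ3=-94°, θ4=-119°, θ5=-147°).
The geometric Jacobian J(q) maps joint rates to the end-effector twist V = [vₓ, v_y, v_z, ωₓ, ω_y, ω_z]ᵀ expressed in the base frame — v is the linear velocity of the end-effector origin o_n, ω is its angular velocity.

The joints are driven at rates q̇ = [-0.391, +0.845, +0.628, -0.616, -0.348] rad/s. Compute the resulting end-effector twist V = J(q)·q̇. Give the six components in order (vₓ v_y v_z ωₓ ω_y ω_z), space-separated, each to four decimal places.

-0.1204 0.4071 -1.0878 0.2771 -0.8711 -0.2495

o_n = [-0.7098, -1.2414, -0.3758]
J₁: ẑ×o_n = [1.2414, -0.7098, 0.0000], ω = ẑ
J2: z=[0.6157, -0.7880, 0.0000] o=[-0.5280, -0.4125, 0.0500] → [0.3355, 0.2622, -0.6536, 0.6157, -0.7880, 0.0000]
J3: z=[0.6157, -0.7880, 0.0000] o=[-0.3050, -0.5936, -0.3550] → [0.0164, 0.0128, -0.7178, 0.6157, -0.7880, 0.0000]
J4: z=[0.6157, -0.7880, 0.0000] o=[-0.5843, -1.4336, -0.4194] → [-0.0344, -0.0269, 0.0194, 0.6157, -0.7880, 0.0000]
J5: z=[0.7199, 0.5624, -0.4067] o=[-0.4561, -1.3335, -0.0540] → [-0.1435, 0.3349, 0.2090, 0.7199, 0.5624, -0.4067]
V = J·q̇ = [-0.1204, 0.4071, -1.0878, 0.2771, -0.8711, -0.2495]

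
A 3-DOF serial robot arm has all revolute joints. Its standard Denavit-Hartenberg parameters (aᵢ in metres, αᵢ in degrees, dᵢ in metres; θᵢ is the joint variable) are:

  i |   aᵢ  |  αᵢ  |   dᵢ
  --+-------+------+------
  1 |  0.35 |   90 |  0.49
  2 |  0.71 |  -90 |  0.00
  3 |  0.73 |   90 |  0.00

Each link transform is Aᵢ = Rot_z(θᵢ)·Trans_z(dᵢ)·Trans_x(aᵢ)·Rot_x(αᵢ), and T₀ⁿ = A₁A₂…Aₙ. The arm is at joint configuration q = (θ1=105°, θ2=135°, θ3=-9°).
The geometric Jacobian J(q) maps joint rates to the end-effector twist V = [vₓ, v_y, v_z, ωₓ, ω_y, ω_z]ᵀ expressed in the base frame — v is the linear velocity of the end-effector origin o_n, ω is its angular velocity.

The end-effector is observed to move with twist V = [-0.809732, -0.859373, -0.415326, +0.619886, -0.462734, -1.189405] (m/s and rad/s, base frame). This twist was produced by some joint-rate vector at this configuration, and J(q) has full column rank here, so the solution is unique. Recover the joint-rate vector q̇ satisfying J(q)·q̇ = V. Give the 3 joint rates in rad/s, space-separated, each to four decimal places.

o_n = [0.2816, -0.6098, 1.5019]
J₁: ẑ×o_n = [0.6098, 0.2816, -0.0000], ω = ẑ
J2: z=[0.9659, 0.2588, 0.0000] o=[-0.0906, 0.3381, 0.4900] → [0.2619, -0.9774, -1.0119, 0.9659, 0.2588, 0.0000]
J3: z=[0.1830, -0.6830, -0.7071] o=[0.0394, -0.1469, 0.9920] → [-0.6755, -0.2646, 0.0807, 0.1830, -0.6830, -0.7071]
q̇ = J⁺·V = [-0.5820, 0.4790, 0.8590]

-0.5820 0.4790 0.8590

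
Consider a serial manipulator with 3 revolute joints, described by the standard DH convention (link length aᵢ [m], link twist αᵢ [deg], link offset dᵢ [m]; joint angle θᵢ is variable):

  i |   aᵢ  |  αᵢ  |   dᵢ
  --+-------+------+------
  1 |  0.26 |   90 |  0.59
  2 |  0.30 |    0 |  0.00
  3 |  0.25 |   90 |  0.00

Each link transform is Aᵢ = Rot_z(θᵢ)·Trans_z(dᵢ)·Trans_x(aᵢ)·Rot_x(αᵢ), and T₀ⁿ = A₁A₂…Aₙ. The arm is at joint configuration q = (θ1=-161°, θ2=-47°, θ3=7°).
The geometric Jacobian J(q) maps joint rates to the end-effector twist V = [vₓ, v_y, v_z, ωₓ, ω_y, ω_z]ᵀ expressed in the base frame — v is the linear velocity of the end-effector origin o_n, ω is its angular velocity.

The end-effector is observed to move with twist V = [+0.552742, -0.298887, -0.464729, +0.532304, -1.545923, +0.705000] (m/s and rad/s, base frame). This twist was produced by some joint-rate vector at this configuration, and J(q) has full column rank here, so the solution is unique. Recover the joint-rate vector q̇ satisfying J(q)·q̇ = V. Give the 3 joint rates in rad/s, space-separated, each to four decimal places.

0.7050 -0.7410 -0.8940

o_n = [-0.6204, -0.2136, 0.2099]
J₁: ẑ×o_n = [0.2136, -0.6204, 0.0000], ω = ẑ
J2: z=[-0.3256, 0.9455, 0.0000] o=[-0.2458, -0.0846, 0.5900] → [-0.3594, -0.1237, 0.3961, -0.3256, 0.9455, 0.0000]
J3: z=[-0.3256, 0.9455, 0.0000] o=[-0.4393, -0.1513, 0.3706] → [-0.1519, -0.0523, 0.1915, -0.3256, 0.9455, 0.0000]
q̇ = J⁺·V = [0.7050, -0.7410, -0.8940]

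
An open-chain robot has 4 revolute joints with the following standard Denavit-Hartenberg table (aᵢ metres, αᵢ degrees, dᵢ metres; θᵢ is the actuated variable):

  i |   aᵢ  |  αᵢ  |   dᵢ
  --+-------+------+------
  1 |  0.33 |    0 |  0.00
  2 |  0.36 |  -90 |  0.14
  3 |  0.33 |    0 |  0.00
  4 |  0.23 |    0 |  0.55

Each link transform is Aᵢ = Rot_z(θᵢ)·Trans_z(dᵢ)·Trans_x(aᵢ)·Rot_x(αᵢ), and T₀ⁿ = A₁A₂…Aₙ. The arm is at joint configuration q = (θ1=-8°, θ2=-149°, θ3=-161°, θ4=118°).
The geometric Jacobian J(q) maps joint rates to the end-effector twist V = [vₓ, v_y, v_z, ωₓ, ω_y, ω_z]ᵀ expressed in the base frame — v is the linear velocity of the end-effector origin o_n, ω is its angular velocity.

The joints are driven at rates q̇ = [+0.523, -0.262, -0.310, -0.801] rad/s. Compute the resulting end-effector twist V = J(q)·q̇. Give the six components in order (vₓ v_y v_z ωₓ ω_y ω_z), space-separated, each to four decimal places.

0.3693 0.2562 0.0902 -0.4341 1.0227 0.2610

o_n = [0.3427, -0.6367, 0.4043]
J₁: ẑ×o_n = [0.6367, 0.3427, -0.0000], ω = ẑ
J2: z=[0.0000, 0.0000, 1.0000] o=[0.3268, -0.0459, 0.0000] → [0.5907, 0.0159, -0.0000, 0.0000, 0.0000, 1.0000]
J3: z=[0.3907, -0.9205, 0.0000] o=[-0.0046, -0.1866, 0.1400] → [-0.2433, -0.1033, 0.1438, 0.3907, -0.9205, 0.0000]
J4: z=[0.3907, -0.9205, 0.0000] o=[0.2826, -0.0647, 0.2474] → [-0.1444, -0.0613, -0.1682, 0.3907, -0.9205, 0.0000]
V = J·q̇ = [0.3693, 0.2562, 0.0902, -0.4341, 1.0227, 0.2610]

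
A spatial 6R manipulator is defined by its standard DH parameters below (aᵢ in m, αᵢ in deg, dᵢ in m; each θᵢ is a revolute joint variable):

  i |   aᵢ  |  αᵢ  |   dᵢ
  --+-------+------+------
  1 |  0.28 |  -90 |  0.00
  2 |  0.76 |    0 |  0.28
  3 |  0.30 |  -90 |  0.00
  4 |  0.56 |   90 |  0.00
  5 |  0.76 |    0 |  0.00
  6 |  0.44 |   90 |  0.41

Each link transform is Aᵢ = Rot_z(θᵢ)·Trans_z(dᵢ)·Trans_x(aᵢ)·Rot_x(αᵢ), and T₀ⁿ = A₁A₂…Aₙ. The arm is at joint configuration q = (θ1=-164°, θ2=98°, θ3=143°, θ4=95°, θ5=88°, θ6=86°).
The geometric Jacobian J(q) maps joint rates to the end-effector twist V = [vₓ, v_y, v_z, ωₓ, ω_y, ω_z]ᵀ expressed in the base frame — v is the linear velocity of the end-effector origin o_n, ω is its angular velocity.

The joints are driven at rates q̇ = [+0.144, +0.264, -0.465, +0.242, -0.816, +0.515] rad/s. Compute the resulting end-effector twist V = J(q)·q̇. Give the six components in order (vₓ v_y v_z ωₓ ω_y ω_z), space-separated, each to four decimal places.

o_n = [-0.4942, -0.2415, 0.2462]
J₁: ẑ×o_n = [0.2415, -0.4942, 0.0000], ω = ẑ
J2: z=[0.2756, -0.9613, 0.0000] o=[-0.2692, -0.0772, 0.0000] → [-0.2367, -0.0679, -0.2616, 0.2756, -0.9613, 0.0000]
J3: z=[0.2756, -0.9613, 0.0000] o=[-0.0903, -0.3172, -0.7526] → [-0.9601, -0.2753, -0.3674, 0.2756, -0.9613, 0.0000]
J4: z=[-0.8407, -0.2411, 0.4848] o=[0.0495, -0.2771, -0.4902] → [-0.1948, 0.3555, -0.1610, -0.8407, -0.2411, 0.4848]
J5: z=[0.4402, 0.2169, 0.8713] o=[-0.1270, 0.2526, -0.5329] → [0.5995, -0.6629, -0.1379, 0.4402, 0.2169, 0.8713]
J6: z=[0.4402, 0.2169, 0.8713] o=[-0.7739, 0.0946, -0.1667] → [0.3824, 0.0620, -0.2086, 0.4402, 0.2169, 0.8713]
V = J·q̇ = [0.0793, 0.6978, 0.0679, -0.3914, 0.0696, -0.0009]

0.0793 0.6978 0.0679 -0.3914 0.0696 -0.0009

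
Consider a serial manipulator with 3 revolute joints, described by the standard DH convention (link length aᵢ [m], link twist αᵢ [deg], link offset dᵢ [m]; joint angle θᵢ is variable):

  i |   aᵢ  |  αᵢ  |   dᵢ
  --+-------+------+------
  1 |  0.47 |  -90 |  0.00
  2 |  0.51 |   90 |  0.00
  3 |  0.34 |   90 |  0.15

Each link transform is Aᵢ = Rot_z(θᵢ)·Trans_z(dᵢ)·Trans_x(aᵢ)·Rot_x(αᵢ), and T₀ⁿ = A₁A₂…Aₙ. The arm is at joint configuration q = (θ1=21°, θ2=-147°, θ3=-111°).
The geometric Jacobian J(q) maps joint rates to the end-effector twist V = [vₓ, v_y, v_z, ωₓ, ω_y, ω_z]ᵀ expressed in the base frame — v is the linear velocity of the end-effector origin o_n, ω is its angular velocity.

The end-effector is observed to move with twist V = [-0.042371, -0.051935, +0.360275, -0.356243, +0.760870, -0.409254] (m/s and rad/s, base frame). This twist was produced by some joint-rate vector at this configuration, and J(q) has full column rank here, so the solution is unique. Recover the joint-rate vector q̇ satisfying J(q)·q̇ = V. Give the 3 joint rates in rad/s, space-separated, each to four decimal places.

o_n = [0.1724, -0.2738, 0.0856]
J₁: ẑ×o_n = [0.2738, 0.1724, -0.0000], ω = ẑ
J2: z=[-0.3584, 0.9336, 0.0000] o=[0.4388, 0.1684, 0.0000] → [0.0799, 0.0307, 0.4072, -0.3584, 0.9336, 0.0000]
J3: z=[-0.5085, -0.1952, -0.8387] o=[0.0395, 0.0152, 0.2778] → [-0.2049, -0.2092, 0.1729, -0.5085, -0.1952, -0.8387]
q̇ = J⁺·V = [-0.3170, 0.8380, 0.1100]

-0.3170 0.8380 0.1100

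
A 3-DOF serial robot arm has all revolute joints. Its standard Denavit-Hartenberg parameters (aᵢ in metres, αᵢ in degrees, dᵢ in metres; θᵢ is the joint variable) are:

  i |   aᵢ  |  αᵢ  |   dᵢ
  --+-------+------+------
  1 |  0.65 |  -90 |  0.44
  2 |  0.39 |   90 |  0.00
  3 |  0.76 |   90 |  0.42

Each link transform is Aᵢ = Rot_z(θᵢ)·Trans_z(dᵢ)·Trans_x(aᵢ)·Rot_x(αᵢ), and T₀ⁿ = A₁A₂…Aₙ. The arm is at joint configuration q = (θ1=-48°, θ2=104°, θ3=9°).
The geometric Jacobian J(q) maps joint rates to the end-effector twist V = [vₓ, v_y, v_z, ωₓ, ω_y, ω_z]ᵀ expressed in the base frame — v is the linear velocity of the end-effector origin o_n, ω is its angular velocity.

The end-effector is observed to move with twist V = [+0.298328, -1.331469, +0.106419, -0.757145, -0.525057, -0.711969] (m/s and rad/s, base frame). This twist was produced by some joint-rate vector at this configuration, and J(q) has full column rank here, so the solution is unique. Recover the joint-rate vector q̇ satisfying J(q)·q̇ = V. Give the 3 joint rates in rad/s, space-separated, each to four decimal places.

-0.7410 -0.9140 -0.1200

o_n = [0.6113, -0.5013, -0.7684]
J₁: ẑ×o_n = [0.5013, 0.6113, -0.0000], ω = ẑ
J2: z=[0.7431, 0.6691, 0.0000] o=[0.4349, -0.4830, 0.4400] → [-0.8086, 0.8980, -0.1316, 0.7431, 0.6691, 0.0000]
J3: z=[0.6493, -0.7211, -0.2419] o=[0.3718, -0.4129, 0.0616] → [0.5771, 0.4809, 0.1154, 0.6493, -0.7211, -0.2419]
q̇ = J⁺·V = [-0.7410, -0.9140, -0.1200]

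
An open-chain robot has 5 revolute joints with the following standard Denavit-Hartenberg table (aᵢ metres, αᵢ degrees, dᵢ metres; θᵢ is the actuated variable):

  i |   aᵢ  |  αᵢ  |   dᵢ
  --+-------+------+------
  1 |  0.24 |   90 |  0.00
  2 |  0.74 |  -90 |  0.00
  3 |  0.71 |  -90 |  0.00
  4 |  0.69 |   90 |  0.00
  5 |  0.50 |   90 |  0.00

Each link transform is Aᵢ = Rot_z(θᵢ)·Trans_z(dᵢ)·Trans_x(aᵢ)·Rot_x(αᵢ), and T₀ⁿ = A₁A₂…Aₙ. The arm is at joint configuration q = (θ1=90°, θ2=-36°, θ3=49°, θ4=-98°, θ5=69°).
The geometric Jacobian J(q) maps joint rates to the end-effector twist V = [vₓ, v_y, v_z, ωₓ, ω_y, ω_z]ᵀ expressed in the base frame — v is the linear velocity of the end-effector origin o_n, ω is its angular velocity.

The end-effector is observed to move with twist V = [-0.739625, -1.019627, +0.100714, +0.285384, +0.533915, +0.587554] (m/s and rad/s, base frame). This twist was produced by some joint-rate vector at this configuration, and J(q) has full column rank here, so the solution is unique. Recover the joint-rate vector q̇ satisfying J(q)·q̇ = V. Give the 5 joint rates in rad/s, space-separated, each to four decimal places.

o_n = [-0.7508, 1.3722, 0.2413]
J₁: ẑ×o_n = [-1.3722, -0.7508, 0.0000], ω = ẑ
J2: z=[1.0000, -0.0000, 0.0000] o=[0.0000, 0.2400, 0.0000] → [-0.0000, -0.2413, 1.1322, 1.0000, -0.0000, 0.0000]
J3: z=[0.0000, 0.5878, 0.8090] o=[0.0000, 0.8387, -0.4350] → [-0.0341, -0.6074, 0.4413, 0.0000, 0.5878, 0.8090]
J4: z=[-0.6561, -0.6106, 0.4436] o=[-0.5358, 1.2155, -0.7088] → [-0.6496, 0.5279, -0.2341, -0.6561, -0.6106, 0.4436]
J5: z=[0.7474, -0.6074, 0.2693] o=[-0.4634, 1.5662, -0.1189] → [-0.1666, -0.3466, -0.3195, 0.7474, -0.6074, 0.2693]
q̇ = J⁺·V = [0.8910, -0.1100, 0.0540, -0.7200, -0.1030]

0.8910 -0.1100 0.0540 -0.7200 -0.1030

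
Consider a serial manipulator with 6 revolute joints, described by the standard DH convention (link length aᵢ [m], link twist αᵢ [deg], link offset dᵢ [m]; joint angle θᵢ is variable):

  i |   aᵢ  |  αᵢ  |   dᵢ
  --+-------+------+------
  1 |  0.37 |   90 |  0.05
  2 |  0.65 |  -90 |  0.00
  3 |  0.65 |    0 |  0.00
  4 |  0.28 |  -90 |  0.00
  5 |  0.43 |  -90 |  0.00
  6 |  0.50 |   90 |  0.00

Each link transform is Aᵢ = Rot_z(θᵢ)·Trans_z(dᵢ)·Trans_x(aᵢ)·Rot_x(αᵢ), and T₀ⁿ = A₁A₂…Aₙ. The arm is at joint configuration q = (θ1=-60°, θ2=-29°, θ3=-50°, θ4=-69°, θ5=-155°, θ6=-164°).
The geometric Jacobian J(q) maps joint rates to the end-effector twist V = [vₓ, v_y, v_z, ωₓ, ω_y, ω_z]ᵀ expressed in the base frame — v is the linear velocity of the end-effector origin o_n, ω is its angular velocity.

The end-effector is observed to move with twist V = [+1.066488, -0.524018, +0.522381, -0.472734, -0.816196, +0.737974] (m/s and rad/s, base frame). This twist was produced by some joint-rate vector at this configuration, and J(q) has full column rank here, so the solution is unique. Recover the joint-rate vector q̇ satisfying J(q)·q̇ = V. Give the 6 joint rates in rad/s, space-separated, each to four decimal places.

o_n = [-0.1055, -1.5168, -0.4682]
J₁: ẑ×o_n = [1.5168, -0.1055, 0.0000], ω = ẑ
J2: z=[-0.8660, -0.5000, 0.0000] o=[0.1850, -0.3204, 0.0500] → [0.2591, -0.4488, 0.8908, -0.8660, -0.5000, 0.0000]
J3: z=[0.2424, -0.4199, 0.8746] o=[0.4693, -0.8128, -0.2651] → [0.7010, -0.4535, -0.4120, 0.2424, -0.4199, 0.8746]
J4: z=[0.2424, -0.4199, 0.8746] o=[0.2207, -1.3782, -0.4677] → [0.1214, -0.2852, -0.1706, 0.2424, -0.4199, 0.8746]
J5: z=[-0.0374, -0.9049, -0.4240] o=[-0.0507, -1.3978, -0.4019] → [0.0096, 0.0208, -0.0452, -0.0374, -0.9049, -0.4240]
J6: z=[-0.1900, -0.4101, 0.8920] o=[0.3712, -1.4468, -0.3345] → [0.1172, -0.4506, -0.1822, -0.1900, -0.4101, 0.8920]
q̇ = J⁺·V = [0.4440, 0.7520, 0.2380, 0.4040, 0.2670, -0.1730]

0.4440 0.7520 0.2380 0.4040 0.2670 -0.1730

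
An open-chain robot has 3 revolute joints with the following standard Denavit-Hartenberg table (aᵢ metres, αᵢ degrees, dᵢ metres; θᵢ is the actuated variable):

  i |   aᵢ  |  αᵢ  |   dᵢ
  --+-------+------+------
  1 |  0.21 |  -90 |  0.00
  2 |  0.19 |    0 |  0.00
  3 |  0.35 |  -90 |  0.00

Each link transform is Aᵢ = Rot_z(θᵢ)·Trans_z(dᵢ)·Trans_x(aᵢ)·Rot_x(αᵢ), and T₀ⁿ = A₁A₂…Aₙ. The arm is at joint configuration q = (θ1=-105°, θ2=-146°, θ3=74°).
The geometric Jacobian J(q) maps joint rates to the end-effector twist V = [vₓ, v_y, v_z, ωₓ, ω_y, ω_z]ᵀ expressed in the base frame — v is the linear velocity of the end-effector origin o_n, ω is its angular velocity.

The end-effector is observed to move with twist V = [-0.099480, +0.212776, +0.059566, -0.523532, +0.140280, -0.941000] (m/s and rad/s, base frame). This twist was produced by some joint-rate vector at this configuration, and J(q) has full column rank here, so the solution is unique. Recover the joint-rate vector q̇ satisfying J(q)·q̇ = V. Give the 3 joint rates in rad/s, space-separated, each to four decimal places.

o_n = [-0.0416, -0.1552, 0.4391]
J₁: ẑ×o_n = [0.1552, -0.0416, 0.0000], ω = ẑ
J2: z=[0.9659, -0.2588, 0.0000] o=[-0.0544, -0.2028, 0.0000] → [-0.1137, -0.4242, 0.0494, 0.9659, -0.2588, 0.0000]
J3: z=[0.9659, -0.2588, 0.0000] o=[-0.0136, -0.0507, 0.1062] → [-0.0862, -0.3215, -0.1082, 0.9659, -0.2588, 0.0000]
q̇ = J⁺·V = [-0.9410, 0.0060, -0.5480]

-0.9410 0.0060 -0.5480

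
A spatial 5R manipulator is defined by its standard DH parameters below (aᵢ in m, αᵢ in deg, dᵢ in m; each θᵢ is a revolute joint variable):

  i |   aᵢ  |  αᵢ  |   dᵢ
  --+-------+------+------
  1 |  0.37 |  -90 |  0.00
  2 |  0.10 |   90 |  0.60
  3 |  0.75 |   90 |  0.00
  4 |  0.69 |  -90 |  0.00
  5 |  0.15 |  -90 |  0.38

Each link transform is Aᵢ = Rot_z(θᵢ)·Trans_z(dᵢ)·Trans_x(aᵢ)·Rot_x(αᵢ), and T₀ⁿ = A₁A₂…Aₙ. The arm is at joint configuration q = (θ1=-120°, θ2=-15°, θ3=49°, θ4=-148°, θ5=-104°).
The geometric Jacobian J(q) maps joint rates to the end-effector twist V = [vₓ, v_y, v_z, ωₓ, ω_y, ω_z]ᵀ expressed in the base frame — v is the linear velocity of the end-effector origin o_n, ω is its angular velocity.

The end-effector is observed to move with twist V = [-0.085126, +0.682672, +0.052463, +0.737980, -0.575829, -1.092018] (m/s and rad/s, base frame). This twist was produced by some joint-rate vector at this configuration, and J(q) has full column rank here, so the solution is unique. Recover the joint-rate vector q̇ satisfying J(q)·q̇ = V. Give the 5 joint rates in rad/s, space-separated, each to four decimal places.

0.2680 0.0980 -0.5840 -0.7150 0.9000

o_n = [0.1977, -1.2658, -0.5242]
J₁: ẑ×o_n = [1.2658, 0.1977, -0.0000], ω = ẑ
J2: z=[0.8660, -0.5000, 0.0000] o=[-0.1850, -0.3204, 0.0000] → [0.2621, 0.4539, -0.6273, 0.8660, -0.5000, 0.0000]
J3: z=[0.1294, 0.2241, 0.9659] o=[0.2863, -0.7041, 0.0259] → [0.4193, -0.0144, -0.0528, 0.1294, 0.2241, 0.9659]
J4: z=[-0.9327, -0.3033, 0.1953] o=[0.5389, -1.3987, 0.1532] → [0.1795, -0.6984, -0.2274, -0.9327, -0.3033, 0.1953]
J5: z=[0.0687, -0.6809, -0.7292] o=[0.2945, -0.9387, -0.2993] → [-0.0854, 0.0860, -0.0884, 0.0687, -0.6809, -0.7292]
q̇ = J⁺·V = [0.2680, 0.0980, -0.5840, -0.7150, 0.9000]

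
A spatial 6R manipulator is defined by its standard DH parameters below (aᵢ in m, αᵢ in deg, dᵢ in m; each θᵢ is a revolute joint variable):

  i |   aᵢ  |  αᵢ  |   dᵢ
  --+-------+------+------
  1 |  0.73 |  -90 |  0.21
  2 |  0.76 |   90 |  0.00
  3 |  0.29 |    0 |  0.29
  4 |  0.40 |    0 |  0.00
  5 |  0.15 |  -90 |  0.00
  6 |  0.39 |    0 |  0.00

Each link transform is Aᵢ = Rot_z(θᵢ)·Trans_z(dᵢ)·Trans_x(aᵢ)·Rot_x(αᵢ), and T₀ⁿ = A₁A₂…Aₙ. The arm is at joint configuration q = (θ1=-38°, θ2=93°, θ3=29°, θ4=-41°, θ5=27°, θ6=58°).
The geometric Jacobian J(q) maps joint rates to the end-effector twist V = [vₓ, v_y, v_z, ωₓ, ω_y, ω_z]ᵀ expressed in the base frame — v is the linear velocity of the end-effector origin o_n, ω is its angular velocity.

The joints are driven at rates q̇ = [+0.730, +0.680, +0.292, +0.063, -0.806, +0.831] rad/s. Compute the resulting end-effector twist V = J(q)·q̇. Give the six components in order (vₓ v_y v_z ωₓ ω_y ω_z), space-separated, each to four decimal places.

-0.8863 1.2290 0.3340 0.5668 1.4387 0.9684

o_n = [0.5632, -0.2500, -1.5349]
J₁: ẑ×o_n = [0.2500, 0.5632, -0.0000], ω = ẑ
J2: z=[0.6157, 0.7880, 0.0000] o=[0.5752, -0.4494, 0.2100] → [-1.3750, 1.0743, 0.1322, 0.6157, 0.7880, 0.0000]
J3: z=[0.7869, -0.6148, -0.0523] o=[0.5439, -0.4249, -0.5490] → [0.6153, 0.7748, 0.1495, 0.7869, -0.6148, -0.0523]
J4: z=[0.7869, -0.6148, -0.0523] o=[0.8482, -0.4843, -0.8174] → [0.4534, 0.5795, 0.0091, 0.7869, -0.6148, -0.0523]
J5: z=[0.7869, -0.6148, -0.0523] o=[0.7809, -0.5372, -1.2082] → [0.2159, 0.2685, 0.0922, 0.7869, -0.6148, -0.0523]
J6: z=[0.6054, 0.7528, 0.2585] o=[0.7988, -0.5019, -1.3528] → [-0.2022, 0.0493, 0.3298, 0.6054, 0.7528, 0.2585]
V = J·q̇ = [-0.8863, 1.2290, 0.3340, 0.5668, 1.4387, 0.9684]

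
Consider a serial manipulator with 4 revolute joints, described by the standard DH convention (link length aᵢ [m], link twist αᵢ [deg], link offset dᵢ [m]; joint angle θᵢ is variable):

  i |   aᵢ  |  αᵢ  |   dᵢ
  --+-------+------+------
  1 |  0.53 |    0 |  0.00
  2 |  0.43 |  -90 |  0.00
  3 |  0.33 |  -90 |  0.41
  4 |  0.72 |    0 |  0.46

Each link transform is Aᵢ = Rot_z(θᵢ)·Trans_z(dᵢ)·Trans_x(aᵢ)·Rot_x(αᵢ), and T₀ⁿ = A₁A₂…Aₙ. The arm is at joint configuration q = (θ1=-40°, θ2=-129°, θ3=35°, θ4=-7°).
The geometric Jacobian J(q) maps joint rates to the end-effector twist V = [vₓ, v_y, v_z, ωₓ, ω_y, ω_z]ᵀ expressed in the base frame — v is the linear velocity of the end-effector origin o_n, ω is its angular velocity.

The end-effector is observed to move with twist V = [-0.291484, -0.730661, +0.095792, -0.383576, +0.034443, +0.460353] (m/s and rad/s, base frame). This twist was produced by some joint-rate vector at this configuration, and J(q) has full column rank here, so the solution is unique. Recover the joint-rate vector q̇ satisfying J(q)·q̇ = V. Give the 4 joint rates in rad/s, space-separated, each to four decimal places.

o_n = [-0.5021, -1.0243, -0.9760]
J₁: ẑ×o_n = [1.0243, -0.5021, 0.0000], ω = ẑ
J2: z=[0.0000, 0.0000, 1.0000] o=[0.4060, -0.3407, 0.0000] → [0.6836, -0.9081, 0.0000, 0.0000, 0.0000, 1.0000]
J3: z=[0.1908, -0.9816, 0.0000] o=[-0.0161, -0.4227, 0.0000] → [0.9581, 0.1862, -0.5919, 0.1908, -0.9816, 0.0000]
J4: z=[0.5630, 0.1094, -0.8192] o=[-0.2032, -0.8768, -0.1893] → [-0.2069, 0.6878, -0.0503, 0.5630, 0.1094, -0.8192]
q̇ = J⁺·V = [-0.8100, 0.7420, -0.1070, -0.6450]

-0.8100 0.7420 -0.1070 -0.6450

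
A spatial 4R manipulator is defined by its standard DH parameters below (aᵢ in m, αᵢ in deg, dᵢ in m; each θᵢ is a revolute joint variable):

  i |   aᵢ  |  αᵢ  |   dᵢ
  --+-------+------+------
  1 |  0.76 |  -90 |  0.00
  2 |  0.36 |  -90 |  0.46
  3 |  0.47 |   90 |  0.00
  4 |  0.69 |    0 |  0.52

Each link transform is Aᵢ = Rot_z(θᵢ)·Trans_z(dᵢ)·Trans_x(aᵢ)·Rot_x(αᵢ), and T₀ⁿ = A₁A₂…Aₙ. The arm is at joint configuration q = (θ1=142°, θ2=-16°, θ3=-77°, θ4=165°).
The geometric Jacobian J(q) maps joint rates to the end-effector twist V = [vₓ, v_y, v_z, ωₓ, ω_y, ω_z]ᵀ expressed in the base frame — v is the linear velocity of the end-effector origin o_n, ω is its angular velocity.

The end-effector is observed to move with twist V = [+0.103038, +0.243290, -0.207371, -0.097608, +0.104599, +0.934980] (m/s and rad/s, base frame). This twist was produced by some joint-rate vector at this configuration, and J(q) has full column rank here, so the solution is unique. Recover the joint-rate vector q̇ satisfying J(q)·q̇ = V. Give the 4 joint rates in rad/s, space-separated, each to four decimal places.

o_n = [-0.7304, 0.0815, -0.2243]
J₁: ẑ×o_n = [-0.0815, -0.7304, 0.0000], ω = ẑ
J2: z=[-0.6157, -0.7880, 0.0000] o=[-0.5989, 0.4679, 0.0000] → [0.1767, -0.1381, 0.1343, -0.6157, -0.7880, 0.0000]
J3: z=[-0.2172, 0.1697, -0.9613] o=[-1.1548, 0.3185, 0.0992] → [-0.2827, -0.4782, -0.0205, -0.2172, 0.1697, -0.9613]
J4: z=[0.5996, -0.7539, -0.2686] o=[-1.5168, 0.0202, 0.1284] → [0.2823, 0.0002, 0.6296, 0.5996, -0.7539, -0.2686]
q̇ = J⁺·V = [0.1340, 0.0600, -0.7310, -0.3660]

0.1340 0.0600 -0.7310 -0.3660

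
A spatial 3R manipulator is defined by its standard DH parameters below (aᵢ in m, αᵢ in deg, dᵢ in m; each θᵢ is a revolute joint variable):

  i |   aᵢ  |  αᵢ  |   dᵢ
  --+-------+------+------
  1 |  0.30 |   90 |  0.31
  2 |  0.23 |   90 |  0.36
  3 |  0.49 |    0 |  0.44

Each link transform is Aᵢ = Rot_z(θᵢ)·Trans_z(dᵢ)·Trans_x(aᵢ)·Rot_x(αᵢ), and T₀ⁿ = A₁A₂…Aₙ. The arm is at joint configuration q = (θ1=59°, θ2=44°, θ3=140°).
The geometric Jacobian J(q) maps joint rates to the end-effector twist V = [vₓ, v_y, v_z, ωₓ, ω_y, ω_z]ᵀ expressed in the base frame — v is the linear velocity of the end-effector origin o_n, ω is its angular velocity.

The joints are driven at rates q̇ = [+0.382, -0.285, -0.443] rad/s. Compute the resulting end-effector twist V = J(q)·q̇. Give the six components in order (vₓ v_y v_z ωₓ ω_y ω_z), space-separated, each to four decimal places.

0.1017 0.2180 0.0396 -0.4028 -0.1170 0.7007

o_n = [0.8366, 0.0819, -0.1075]
J₁: ẑ×o_n = [-0.0819, 0.8366, 0.0000], ω = ẑ
J2: z=[0.8572, -0.5150, 0.0000] o=[0.1545, 0.2572, 0.3100] → [0.2150, 0.3579, 0.2011, 0.8572, -0.5150, 0.0000]
J3: z=[0.3578, 0.5954, -0.7193] o=[0.5483, 0.2136, 0.4698] → [-0.4384, -0.0009, -0.2188, 0.3578, 0.5954, -0.7193]
V = J·q̇ = [0.1017, 0.2180, 0.0396, -0.4028, -0.1170, 0.7007]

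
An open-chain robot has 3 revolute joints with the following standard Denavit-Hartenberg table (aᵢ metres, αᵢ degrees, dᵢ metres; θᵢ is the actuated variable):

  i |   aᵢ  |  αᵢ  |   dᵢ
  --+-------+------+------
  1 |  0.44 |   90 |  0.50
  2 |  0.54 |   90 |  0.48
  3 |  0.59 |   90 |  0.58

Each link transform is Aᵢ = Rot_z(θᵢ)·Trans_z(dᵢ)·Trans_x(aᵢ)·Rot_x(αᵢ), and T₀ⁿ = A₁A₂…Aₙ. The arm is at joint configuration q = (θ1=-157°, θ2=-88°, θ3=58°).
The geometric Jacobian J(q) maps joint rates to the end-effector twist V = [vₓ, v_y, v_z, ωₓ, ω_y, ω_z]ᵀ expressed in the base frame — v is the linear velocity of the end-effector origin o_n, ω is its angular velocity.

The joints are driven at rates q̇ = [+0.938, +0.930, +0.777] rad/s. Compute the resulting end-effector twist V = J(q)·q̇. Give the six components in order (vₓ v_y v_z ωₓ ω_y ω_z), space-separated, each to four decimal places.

-1.7160 -0.3525 -0.1229 0.3514 1.1595 0.9109

o_n = [-0.2819, 0.9454, -0.3724]
J₁: ẑ×o_n = [-0.9454, -0.2819, 0.0000], ω = ẑ
J2: z=[-0.3907, 0.9205, 0.0000] o=[-0.4050, -0.1719, 0.5000] → [-0.8030, -0.3409, -0.5499, -0.3907, 0.9205, 0.0000]
J3: z=[0.9199, 0.3905, -0.0349] o=[-0.6099, 0.2626, -0.0397] → [-0.1061, 0.2946, 0.5000, 0.9199, 0.3905, -0.0349]
V = J·q̇ = [-1.7160, -0.3525, -0.1229, 0.3514, 1.1595, 0.9109]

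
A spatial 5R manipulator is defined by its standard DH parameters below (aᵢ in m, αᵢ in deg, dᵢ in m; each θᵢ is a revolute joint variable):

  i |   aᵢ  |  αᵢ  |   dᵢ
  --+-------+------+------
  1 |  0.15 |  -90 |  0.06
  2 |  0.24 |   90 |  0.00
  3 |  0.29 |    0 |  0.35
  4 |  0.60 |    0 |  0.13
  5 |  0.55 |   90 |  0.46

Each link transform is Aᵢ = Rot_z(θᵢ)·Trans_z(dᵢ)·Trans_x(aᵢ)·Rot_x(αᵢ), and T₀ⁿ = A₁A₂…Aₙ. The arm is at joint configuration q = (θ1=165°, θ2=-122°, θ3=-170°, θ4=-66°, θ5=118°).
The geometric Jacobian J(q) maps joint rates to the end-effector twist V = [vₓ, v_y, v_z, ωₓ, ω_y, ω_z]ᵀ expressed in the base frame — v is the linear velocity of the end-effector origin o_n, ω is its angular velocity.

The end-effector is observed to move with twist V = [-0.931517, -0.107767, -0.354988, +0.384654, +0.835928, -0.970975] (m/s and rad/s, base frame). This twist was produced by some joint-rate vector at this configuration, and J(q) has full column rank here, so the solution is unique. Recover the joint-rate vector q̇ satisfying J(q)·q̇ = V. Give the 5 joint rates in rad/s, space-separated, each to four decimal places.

o_n = [0.3078, -0.0426, -0.9803]
J₁: ẑ×o_n = [0.0426, 0.3078, -0.0000], ω = ẑ
J2: z=[-0.2588, -0.9659, 0.0000] o=[-0.1449, 0.0388, 0.0600] → [1.0049, -0.2692, 0.4584, -0.2588, -0.9659, 0.0000]
J3: z=[0.8192, -0.2195, -0.5299] o=[-0.0220, 0.0059, 0.2635] → [0.2473, 0.8441, 0.0327, 0.8192, -0.2195, -0.5299]
J4: z=[0.8192, -0.2195, -0.5299] o=[0.1315, 0.0169, -0.1641] → [0.1476, 0.5751, -0.0100, 0.8192, -0.2195, -0.5299]
J5: z=[0.8192, -0.2195, -0.5299] o=[-0.0625, -0.4461, -0.5176] → [0.3154, 0.1828, 0.4118, 0.8192, -0.2195, -0.5299]
q̇ = J⁺·V = [-0.8740, -0.9070, -0.4210, 0.4130, 0.1910]

-0.8740 -0.9070 -0.4210 0.4130 0.1910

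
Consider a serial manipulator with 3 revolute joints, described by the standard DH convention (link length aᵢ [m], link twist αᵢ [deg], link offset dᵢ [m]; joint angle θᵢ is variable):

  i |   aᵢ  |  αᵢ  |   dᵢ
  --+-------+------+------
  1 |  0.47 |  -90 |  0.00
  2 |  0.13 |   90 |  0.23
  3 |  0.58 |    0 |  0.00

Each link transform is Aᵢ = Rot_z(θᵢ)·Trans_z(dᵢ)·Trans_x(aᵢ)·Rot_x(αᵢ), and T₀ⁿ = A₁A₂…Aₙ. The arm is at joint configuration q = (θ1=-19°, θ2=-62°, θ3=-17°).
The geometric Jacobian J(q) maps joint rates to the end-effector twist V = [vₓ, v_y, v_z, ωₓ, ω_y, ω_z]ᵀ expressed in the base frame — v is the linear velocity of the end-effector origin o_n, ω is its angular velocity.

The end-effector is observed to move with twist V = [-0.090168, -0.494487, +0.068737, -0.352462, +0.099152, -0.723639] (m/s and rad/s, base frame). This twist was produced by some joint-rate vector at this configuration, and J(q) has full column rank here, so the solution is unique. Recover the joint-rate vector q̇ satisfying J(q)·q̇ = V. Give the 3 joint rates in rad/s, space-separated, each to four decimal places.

o_n = [0.7680, -0.2005, 0.6045]
J₁: ẑ×o_n = [0.2005, 0.7680, -0.0000], ω = ẑ
J2: z=[0.3256, 0.9455, 0.0000] o=[0.4444, -0.1530, 0.0000] → [0.5716, -0.1968, -0.3214, 0.3256, 0.9455, 0.0000]
J3: z=[-0.8348, 0.2875, 0.4695] o=[0.5770, 0.0446, 0.1148] → [0.2559, 0.4985, 0.1497, -0.8348, 0.2875, 0.4695]
q̇ = J⁺·V = [-0.9180, -0.0210, 0.4140]

-0.9180 -0.0210 0.4140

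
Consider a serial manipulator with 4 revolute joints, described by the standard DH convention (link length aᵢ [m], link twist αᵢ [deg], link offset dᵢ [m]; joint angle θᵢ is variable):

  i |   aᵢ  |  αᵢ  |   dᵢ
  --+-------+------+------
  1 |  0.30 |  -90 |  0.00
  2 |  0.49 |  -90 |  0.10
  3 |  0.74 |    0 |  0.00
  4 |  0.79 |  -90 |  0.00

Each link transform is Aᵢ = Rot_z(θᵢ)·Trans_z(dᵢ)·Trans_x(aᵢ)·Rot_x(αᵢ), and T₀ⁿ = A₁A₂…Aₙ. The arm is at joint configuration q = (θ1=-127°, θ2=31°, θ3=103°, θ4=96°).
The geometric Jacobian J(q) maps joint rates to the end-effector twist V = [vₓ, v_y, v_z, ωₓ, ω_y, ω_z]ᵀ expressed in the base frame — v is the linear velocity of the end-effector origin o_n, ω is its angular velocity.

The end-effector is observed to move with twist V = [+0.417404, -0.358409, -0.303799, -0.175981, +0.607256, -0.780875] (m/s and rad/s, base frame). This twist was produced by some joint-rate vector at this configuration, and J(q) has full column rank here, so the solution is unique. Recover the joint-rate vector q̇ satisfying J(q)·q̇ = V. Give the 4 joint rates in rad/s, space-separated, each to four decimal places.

o_n = [-0.2527, 0.2692, 0.2181]
J₁: ẑ×o_n = [-0.2692, -0.2527, 0.0000], ω = ẑ
J2: z=[0.7986, -0.6018, 0.0000] o=[-0.1805, -0.2396, 0.0000] → [-0.1312, -0.1742, 0.3629, 0.7986, -0.6018, 0.0000]
J3: z=[0.3100, 0.4113, -0.8572] o=[-0.3535, -0.6352, -0.2524] → [0.9688, -0.2322, 0.2389, 0.3100, 0.4113, -0.8572]
J4: z=[0.3100, 0.4113, -0.8572] o=[-0.8434, -0.0873, -0.1666] → [0.4639, -0.6256, -0.1325, 0.3100, 0.4113, -0.8572]
q̇ = J⁺·V = [-0.1500, -0.5060, -0.0610, 0.7970]

-0.1500 -0.5060 -0.0610 0.7970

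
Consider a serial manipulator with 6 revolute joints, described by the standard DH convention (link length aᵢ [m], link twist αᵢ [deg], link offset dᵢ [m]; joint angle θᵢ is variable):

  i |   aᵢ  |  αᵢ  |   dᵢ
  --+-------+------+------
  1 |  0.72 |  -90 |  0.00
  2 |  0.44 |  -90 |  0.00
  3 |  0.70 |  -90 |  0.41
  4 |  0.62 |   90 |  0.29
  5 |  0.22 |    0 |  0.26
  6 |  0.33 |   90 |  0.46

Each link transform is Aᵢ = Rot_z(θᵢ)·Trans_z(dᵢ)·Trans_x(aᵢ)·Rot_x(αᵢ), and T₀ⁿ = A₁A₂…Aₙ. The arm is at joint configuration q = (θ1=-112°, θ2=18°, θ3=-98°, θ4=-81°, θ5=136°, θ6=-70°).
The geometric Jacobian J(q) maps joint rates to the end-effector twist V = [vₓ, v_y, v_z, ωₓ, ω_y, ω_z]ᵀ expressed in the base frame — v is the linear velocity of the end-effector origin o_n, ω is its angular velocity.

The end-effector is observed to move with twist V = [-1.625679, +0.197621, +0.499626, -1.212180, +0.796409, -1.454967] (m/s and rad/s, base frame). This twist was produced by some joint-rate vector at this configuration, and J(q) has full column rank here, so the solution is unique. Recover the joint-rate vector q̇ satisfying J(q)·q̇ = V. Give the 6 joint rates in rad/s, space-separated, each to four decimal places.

o_n = [-0.3849, -1.4463, -1.4171]
J₁: ẑ×o_n = [1.4463, -0.3849, 0.0000], ω = ẑ
J2: z=[0.9272, -0.3746, 0.0000] o=[-0.2697, -0.6676, 0.0000] → [0.5308, 1.3139, -0.7652, 0.9272, -0.3746, 0.0000]
J3: z=[0.1158, 0.2865, -0.9511] o=[-0.4265, -1.0556, -0.1360] → [-0.7387, 0.1088, -0.0571, 0.1158, 0.2865, -0.9511]
J4: z=[-0.2238, -0.9254, -0.3060] o=[0.2984, -1.1119, -0.4958] → [0.7502, 0.0030, -0.5575, -0.2238, -0.9254, -0.3060]
J5: z=[-0.9377, 0.2900, -0.1913] o=[0.3983, -1.2288, -1.1628] → [-0.1153, -0.0887, 0.4310, -0.9377, 0.2900, -0.1913]
J6: z=[-0.9377, 0.2900, -0.1913] o=[0.0782, -1.3335, -1.1117] → [-0.1101, -0.1978, 0.2401, -0.9377, 0.2900, -0.1913]
q̇ = J⁺·V = [-0.5850, 0.0970, 0.6770, -0.2130, 0.6710, 0.8520]

-0.5850 0.0970 0.6770 -0.2130 0.6710 0.8520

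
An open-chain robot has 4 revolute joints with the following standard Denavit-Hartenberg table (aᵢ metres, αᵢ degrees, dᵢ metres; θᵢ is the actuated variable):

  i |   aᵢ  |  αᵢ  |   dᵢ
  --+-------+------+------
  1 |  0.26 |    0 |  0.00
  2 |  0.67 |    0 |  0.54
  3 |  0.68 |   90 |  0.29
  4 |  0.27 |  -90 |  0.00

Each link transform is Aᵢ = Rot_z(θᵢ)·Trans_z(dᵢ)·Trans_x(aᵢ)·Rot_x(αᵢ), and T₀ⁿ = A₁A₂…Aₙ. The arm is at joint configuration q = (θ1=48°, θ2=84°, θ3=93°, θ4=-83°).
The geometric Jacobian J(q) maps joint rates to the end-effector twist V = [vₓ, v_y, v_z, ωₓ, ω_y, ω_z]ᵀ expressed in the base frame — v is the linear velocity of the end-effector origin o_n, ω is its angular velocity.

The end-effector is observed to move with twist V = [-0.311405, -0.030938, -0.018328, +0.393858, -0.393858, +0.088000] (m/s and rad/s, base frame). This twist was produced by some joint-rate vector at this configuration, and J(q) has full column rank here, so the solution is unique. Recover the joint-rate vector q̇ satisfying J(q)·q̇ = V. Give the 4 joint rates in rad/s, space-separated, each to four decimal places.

0.9290 -0.3630 -0.4780 -0.5570

o_n = [-0.7784, 0.1870, 0.5620]
J₁: ẑ×o_n = [-0.1870, -0.7784, 0.0000], ω = ẑ
J2: z=[0.0000, 0.0000, 1.0000] o=[0.1740, 0.1932, 0.0000] → [0.0062, -0.9524, 0.0000, 0.0000, 0.0000, 1.0000]
J3: z=[0.0000, 0.0000, 1.0000] o=[-0.2743, 0.6911, 0.5400] → [0.5041, -0.5041, 0.0000, 0.0000, 0.0000, 1.0000]
J4: z=[-0.7071, 0.7071, 0.0000] o=[-0.7552, 0.2103, 0.8300] → [-0.1895, -0.1895, 0.0329, -0.7071, 0.7071, 0.0000]
q̇ = J⁺·V = [0.9290, -0.3630, -0.4780, -0.5570]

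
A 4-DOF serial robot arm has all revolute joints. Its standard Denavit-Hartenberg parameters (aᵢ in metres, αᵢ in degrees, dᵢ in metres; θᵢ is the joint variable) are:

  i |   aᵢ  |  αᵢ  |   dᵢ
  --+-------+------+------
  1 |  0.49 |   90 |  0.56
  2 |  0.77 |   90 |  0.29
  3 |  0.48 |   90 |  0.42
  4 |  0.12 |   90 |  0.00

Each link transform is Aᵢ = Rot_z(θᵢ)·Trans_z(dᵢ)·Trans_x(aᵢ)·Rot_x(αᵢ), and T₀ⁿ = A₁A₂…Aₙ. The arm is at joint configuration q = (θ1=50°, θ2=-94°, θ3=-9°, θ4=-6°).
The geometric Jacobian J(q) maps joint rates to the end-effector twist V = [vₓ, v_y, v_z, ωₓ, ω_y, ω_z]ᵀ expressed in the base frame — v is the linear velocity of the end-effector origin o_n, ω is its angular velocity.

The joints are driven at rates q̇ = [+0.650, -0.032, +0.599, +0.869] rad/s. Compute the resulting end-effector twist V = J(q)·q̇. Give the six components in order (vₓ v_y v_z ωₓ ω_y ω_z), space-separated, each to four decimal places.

0.2612 -0.2493 -0.0435 -1.0600 0.1218 0.8274

o_n = [0.1430, -0.1349, -0.7702]
J₁: ẑ×o_n = [0.1349, 0.1430, -0.0000], ω = ẑ
J2: z=[0.7660, -0.6428, 0.0000] o=[0.3150, 0.3754, 0.5600] → [0.8551, 1.0190, -0.5015, 0.7660, -0.6428, 0.0000]
J3: z=[-0.6412, -0.7642, 0.0698] o=[0.5026, 0.1478, -0.2081] → [0.4493, -0.3855, -0.0935, -0.6412, -0.7642, 0.0698]
J4: z=[-0.7496, 0.6432, 0.1561] o=[0.1545, -0.1502, -0.6518] → [-0.0786, -0.0906, -0.0040, -0.7496, 0.6432, 0.1561]
V = J·q̇ = [0.2612, -0.2493, -0.0435, -1.0600, 0.1218, 0.8274]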